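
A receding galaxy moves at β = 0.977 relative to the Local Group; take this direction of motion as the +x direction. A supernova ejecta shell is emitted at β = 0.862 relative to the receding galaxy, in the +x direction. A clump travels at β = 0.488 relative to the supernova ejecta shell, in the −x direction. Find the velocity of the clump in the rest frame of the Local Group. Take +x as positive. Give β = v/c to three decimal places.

Apply u = (u' + v)/(1 + u'v/c²) successively, working outward toward the Local Group.
Start: velocity of the receding galaxy relative to the Local Group = 0.9770c.
Compose with the supernova ejecta shell (u' = 0.862 in the receding galaxy frame): u_1 = (0.862 + 0.977) / (1 + 0.862·0.977) = 1.8390/1.8422 = 0.9983.
Compose with the clump (u' = -0.488 in the supernova ejecta shell frame): u_2 = (-0.488 + 0.998) / (1 + (-0.488)·0.998) = 0.5103/0.5128 = 0.9950.

β = +0.995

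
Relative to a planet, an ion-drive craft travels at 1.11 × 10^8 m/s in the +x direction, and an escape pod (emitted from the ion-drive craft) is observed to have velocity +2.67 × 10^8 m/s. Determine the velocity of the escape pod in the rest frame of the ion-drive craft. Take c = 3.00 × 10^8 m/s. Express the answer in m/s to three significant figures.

+2.33 × 10^8 m/s

v = 0.370c, u = 0.890c.
Invert the composition law: u' = (u − v)/(1 − uv/c²).
u' = (0.890 − 0.370) / (1 − (0.890)(0.370)) = 0.5200/0.6707 = 0.7753.
u' = 0.7753 × 3.00 × 10^8 m/s.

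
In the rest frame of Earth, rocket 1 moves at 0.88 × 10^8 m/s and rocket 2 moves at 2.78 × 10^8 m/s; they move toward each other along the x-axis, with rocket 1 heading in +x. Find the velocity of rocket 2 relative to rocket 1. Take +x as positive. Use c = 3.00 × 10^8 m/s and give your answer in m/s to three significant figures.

-2.88 × 10^8 m/s

β_A = 0.293, β_B = -0.927 (dividing each by c = 3.00 × 10^8 m/s).
Transform to A's frame with the inverse velocity-addition law: u' = (u − v)/(1 − uv/c²), taking u = β_B and v = β_A.
u' = (-0.927 − 0.293) / (1 − (0.293)(-0.927)) = -1.2200/1.2718 = -0.9593.
u' = -0.9593 × 3.00 × 10^8 m/s.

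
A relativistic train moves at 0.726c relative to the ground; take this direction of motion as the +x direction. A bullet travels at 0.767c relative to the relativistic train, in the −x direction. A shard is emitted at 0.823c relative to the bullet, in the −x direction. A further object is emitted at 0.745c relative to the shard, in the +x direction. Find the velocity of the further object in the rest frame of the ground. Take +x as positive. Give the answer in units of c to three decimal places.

-0.289c

Apply u = (u' + v)/(1 + u'v/c²) successively, working outward toward the ground.
Start: velocity of the relativistic train relative to the ground = 0.7260c.
Compose with the bullet (u' = -0.767 in the relativistic train frame): u_1 = (-0.767 + 0.726) / (1 + (-0.767)·0.726) = -0.0410/0.4432 = -0.0925.
Compose with the shard (u' = -0.823 in the bullet frame): u_2 = (-0.823 + (-0.093)) / (1 + (-0.823)·(-0.093)) = -0.9155/1.0761 = -0.8507.
Compose with the further object (u' = 0.745 in the shard frame): u_3 = (0.745 + (-0.851)) / (1 + 0.745·(-0.851)) = -0.1057/0.3662 = -0.2888.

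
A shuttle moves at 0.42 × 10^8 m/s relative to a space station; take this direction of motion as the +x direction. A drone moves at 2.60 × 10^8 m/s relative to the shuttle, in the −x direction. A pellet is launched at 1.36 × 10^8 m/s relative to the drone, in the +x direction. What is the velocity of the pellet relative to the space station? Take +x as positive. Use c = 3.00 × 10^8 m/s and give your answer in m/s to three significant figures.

-1.79 × 10^8 m/s

Apply u = (u' + v)/(1 + u'v/c²) successively, working outward toward the space station.
(Dividing each given speed by c = 3.00 × 10^8 m/s to work in units of c.)
Start: velocity of the shuttle relative to the space station = 0.1400c.
Compose with the drone (u' = -0.867 in the shuttle frame): u_1 = (-0.867 + 0.140) / (1 + (-0.867)·0.140) = -0.7267/0.8787 = -0.8270.
Compose with the pellet (u' = 0.453 in the drone frame): u_2 = (0.453 + (-0.827)) / (1 + 0.453·(-0.827)) = -0.3737/0.6251 = -0.5978.
So u = -0.5978 × 3.00 × 10^8 m/s.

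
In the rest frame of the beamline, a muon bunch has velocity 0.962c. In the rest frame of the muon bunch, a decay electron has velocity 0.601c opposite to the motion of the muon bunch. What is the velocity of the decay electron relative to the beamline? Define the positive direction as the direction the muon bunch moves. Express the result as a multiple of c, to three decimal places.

+0.856c

With v = 0.962 and u' = -0.601 (in units of c),
u = (u' + v)/(1 + u'v/c²):
u = (-0.601 + 0.962) / (1 + (-0.601)·0.962) = 0.3610/0.4218 = 0.8558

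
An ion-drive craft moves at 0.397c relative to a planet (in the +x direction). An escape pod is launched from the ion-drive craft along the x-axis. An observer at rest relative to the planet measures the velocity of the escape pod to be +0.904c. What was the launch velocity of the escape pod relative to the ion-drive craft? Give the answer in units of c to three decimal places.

Invert the composition law: u' = (u − v)/(1 − uv/c²).
u' = (0.904 − 0.397) / (1 − (0.904)(0.397)) = 0.5070/0.6411 = 0.7908.

+0.791c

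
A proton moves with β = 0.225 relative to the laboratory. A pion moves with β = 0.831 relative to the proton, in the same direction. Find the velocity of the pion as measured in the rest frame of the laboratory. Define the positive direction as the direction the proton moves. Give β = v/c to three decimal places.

β = 0.890

With v = 0.225 and u' = 0.831 (in units of c),
u = (u' + v)/(1 + u'v/c²):
u = (0.831 + 0.225) / (1 + 0.831·0.225) = 1.0560/1.1870 = 0.8897
(Galilean addition would give +1.056c, exceeding c.)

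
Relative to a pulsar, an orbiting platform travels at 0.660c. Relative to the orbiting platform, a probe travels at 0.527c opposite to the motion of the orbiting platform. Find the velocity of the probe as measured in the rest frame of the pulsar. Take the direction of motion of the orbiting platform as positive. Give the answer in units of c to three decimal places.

With v = 0.660 and u' = -0.527 (in units of c),
u = (u' + v)/(1 + u'v/c²):
u = (-0.527 + 0.660) / (1 + (-0.527)·0.660) = 0.1330/0.6522 = 0.2039
(Galilean addition would give +0.133c.)

+0.204c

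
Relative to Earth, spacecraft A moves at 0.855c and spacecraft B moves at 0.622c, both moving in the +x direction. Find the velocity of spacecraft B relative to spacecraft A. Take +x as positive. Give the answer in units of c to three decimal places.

-0.498c

β_A = 0.855, β_B = 0.622.
Transform to A's frame with the inverse velocity-addition law: u' = (u − v)/(1 − uv/c²), taking u = β_B and v = β_A.
u' = (0.622 − 0.855) / (1 − (0.855)(0.622)) = -0.2330/0.4682 = -0.4977.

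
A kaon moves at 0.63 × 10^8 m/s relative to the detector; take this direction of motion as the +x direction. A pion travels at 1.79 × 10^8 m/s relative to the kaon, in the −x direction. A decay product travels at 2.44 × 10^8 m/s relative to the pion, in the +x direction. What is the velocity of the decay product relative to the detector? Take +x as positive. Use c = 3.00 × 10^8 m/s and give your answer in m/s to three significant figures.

Apply u = (u' + v)/(1 + u'v/c²) successively, working outward toward the detector.
(Dividing each given speed by c = 3.00 × 10^8 m/s to work in units of c.)
Start: velocity of the kaon relative to the detector = 0.2100c.
Compose with the pion (u' = -0.597 in the kaon frame): u_1 = (-0.597 + 0.210) / (1 + (-0.597)·0.210) = -0.3867/0.8747 = -0.4421.
Compose with the decay product (u' = 0.813 in the pion frame): u_2 = (0.813 + (-0.442)) / (1 + 0.813·(-0.442)) = 0.3713/0.6405 = 0.5797.
So u = 0.5797 × 3.00 × 10^8 m/s.

+1.74 × 10^8 m/s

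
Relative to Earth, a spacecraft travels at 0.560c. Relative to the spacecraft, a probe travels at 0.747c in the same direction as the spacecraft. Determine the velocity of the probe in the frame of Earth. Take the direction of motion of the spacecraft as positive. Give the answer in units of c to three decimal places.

0.922c

With v = 0.560 and u' = 0.747 (in units of c),
u = (u' + v)/(1 + u'v/c²):
u = (0.747 + 0.560) / (1 + 0.747·0.560) = 1.3070/1.4183 = 0.9215
(Galilean addition would give +1.307c, exceeding c.)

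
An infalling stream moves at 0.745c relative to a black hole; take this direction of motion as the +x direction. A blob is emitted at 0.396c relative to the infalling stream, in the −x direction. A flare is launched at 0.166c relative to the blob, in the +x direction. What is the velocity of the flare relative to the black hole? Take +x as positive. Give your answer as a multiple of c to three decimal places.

+0.611c

Apply u = (u' + v)/(1 + u'v/c²) successively, working outward toward the black hole.
Start: velocity of the infalling stream relative to the black hole = 0.7450c.
Compose with the blob (u' = -0.396 in the infalling stream frame): u_1 = (-0.396 + 0.745) / (1 + (-0.396)·0.745) = 0.3490/0.7050 = 0.4950.
Compose with the flare (u' = 0.166 in the blob frame): u_2 = (0.166 + 0.495) / (1 + 0.166·0.495) = 0.6610/1.0822 = 0.6109.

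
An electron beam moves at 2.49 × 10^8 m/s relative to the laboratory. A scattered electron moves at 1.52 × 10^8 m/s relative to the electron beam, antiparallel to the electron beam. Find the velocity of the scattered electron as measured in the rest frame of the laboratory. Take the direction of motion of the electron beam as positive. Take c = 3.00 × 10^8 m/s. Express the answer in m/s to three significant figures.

In units of c (dividing by 3.00 × 10^8 m/s): v = 0.830, u' = -0.507.
u = (u' + v)/(1 + u'v/c²):
u = (-0.507 + 0.830) / (1 + (-0.507)·0.830) = 0.3233/0.5795 = 0.5580
Converting back: u = 0.5580 × 3.00 × 10^8 m/s.

+1.67 × 10^8 m/s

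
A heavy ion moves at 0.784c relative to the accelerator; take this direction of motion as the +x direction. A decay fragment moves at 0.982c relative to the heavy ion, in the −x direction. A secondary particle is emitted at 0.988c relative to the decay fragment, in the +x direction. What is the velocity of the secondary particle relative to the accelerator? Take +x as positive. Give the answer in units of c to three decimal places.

+0.851c

Apply u = (u' + v)/(1 + u'v/c²) successively, working outward toward the accelerator.
Start: velocity of the heavy ion relative to the accelerator = 0.7840c.
Compose with the decay fragment (u' = -0.982 in the heavy ion frame): u_1 = (-0.982 + 0.784) / (1 + (-0.982)·0.784) = -0.1980/0.2301 = -0.8605.
Compose with the secondary particle (u' = 0.988 in the decay fragment frame): u_2 = (0.988 + (-0.860)) / (1 + 0.988·(-0.860)) = 0.1275/0.1499 = 0.8510.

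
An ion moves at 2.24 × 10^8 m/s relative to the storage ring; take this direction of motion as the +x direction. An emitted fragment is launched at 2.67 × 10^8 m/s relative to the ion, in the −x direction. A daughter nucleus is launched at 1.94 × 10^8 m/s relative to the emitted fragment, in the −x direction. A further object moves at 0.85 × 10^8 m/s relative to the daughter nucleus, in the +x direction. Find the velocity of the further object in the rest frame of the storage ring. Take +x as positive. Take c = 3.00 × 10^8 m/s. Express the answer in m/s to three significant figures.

-2.20 × 10^8 m/s

Apply u = (u' + v)/(1 + u'v/c²) successively, working outward toward the storage ring.
(Dividing each given speed by c = 3.00 × 10^8 m/s to work in units of c.)
Start: velocity of the ion relative to the storage ring = 0.7467c.
Compose with the emitted fragment (u' = -0.890 in the ion frame): u_1 = (-0.890 + 0.747) / (1 + (-0.890)·0.747) = -0.1433/0.3355 = -0.4273.
Compose with the daughter nucleus (u' = -0.647 in the emitted fragment frame): u_2 = (-0.647 + (-0.427)) / (1 + (-0.647)·(-0.427)) = -1.0739/1.2763 = -0.8414.
Compose with the further object (u' = 0.283 in the daughter nucleus frame): u_3 = (0.283 + (-0.841)) / (1 + 0.283·(-0.841)) = -0.5581/0.7616 = -0.7328.
So u = -0.7328 × 3.00 × 10^8 m/s.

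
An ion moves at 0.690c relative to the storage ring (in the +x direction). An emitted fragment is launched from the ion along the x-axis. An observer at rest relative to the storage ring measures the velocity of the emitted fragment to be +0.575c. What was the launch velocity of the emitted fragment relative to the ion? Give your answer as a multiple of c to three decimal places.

-0.191c

Invert the composition law: u' = (u − v)/(1 − uv/c²).
u' = (0.575 − 0.690) / (1 − (0.575)(0.690)) = -0.1150/0.6032 = -0.1906.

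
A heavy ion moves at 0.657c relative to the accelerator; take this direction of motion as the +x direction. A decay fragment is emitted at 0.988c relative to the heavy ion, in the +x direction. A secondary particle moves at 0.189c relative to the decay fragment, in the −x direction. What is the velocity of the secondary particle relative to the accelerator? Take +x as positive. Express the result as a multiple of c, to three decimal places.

Apply u = (u' + v)/(1 + u'v/c²) successively, working outward toward the accelerator.
Start: velocity of the heavy ion relative to the accelerator = 0.6570c.
Compose with the decay fragment (u' = 0.988 in the heavy ion frame): u_1 = (0.988 + 0.657) / (1 + 0.988·0.657) = 1.6450/1.6491 = 0.9975.
Compose with the secondary particle (u' = -0.189 in the decay fragment frame): u_2 = (-0.189 + 0.998) / (1 + (-0.189)·0.998) = 0.8085/0.8115 = 0.9963.

+0.996c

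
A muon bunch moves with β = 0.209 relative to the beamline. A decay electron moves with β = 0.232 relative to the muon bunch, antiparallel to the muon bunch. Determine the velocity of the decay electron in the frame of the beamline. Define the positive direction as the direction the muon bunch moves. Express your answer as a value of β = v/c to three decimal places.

β = -0.024

With v = 0.209 and u' = -0.232 (in units of c),
u = (u' + v)/(1 + u'v/c²):
u = (-0.232 + 0.209) / (1 + (-0.232)·0.209) = -0.0230/0.9515 = -0.0242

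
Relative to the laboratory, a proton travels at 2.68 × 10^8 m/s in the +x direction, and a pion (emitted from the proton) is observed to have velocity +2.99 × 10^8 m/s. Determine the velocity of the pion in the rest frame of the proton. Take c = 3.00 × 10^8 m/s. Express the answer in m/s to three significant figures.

v = 0.893c, u = 0.997c.
Invert the composition law: u' = (u − v)/(1 − uv/c²).
u' = (0.997 − 0.893) / (1 − (0.997)(0.893)) = 0.1033/0.1096 = 0.9424.
u' = 0.9424 × 3.00 × 10^8 m/s.

+2.83 × 10^8 m/s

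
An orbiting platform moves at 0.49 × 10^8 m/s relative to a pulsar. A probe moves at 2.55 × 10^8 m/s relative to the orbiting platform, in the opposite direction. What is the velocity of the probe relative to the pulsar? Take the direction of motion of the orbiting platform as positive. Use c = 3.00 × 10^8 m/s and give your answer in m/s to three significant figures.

In units of c (dividing by 3.00 × 10^8 m/s): v = 0.163, u' = -0.850.
u = (u' + v)/(1 + u'v/c²):
u = (-0.850 + 0.163) / (1 + (-0.850)·0.163) = -0.6867/0.8612 = -0.7974
(Galilean addition would give -0.687c.)
Converting back: u = -0.7974 × 3.00 × 10^8 m/s.

-2.39 × 10^8 m/s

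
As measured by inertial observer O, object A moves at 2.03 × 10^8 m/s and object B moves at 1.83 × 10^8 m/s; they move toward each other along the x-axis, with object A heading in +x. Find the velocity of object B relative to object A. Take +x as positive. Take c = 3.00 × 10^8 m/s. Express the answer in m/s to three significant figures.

β_A = 0.677, β_B = -0.610 (dividing each by c = 3.00 × 10^8 m/s).
Transform to A's frame with the inverse velocity-addition law: u' = (u − v)/(1 − uv/c²), taking u = β_B and v = β_A.
u' = (-0.610 − 0.677) / (1 − (0.677)(-0.610)) = -1.2867/1.4128 = -0.9107.
u' = -0.9107 × 3.00 × 10^8 m/s.

-2.73 × 10^8 m/s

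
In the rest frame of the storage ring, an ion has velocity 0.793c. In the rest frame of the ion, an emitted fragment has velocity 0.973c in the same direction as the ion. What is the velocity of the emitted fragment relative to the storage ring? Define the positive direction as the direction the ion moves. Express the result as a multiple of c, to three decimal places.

0.997c

With v = 0.793 and u' = 0.973 (in units of c),
u = (u' + v)/(1 + u'v/c²):
u = (0.973 + 0.793) / (1 + 0.973·0.793) = 1.7660/1.7716 = 0.9968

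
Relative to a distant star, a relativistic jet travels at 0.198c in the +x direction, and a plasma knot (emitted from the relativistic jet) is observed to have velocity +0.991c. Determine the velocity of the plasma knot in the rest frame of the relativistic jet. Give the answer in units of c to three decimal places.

+0.987c

Invert the composition law: u' = (u − v)/(1 − uv/c²).
u' = (0.991 − 0.198) / (1 − (0.991)(0.198)) = 0.7930/0.8038 = 0.9866.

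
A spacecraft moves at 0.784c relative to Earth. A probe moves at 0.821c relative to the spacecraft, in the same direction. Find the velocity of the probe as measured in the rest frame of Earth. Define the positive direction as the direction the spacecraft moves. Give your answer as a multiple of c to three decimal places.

0.976c

With v = 0.784 and u' = 0.821 (in units of c),
u = (u' + v)/(1 + u'v/c²):
u = (0.821 + 0.784) / (1 + 0.821·0.784) = 1.6050/1.6437 = 0.9765
(Galilean addition would give +1.605c, exceeding c.)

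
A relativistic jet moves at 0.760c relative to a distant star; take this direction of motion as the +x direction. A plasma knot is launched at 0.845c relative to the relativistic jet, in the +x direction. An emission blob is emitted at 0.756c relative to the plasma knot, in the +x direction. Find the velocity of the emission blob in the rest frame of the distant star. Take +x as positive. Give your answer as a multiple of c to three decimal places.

0.997c

Apply u = (u' + v)/(1 + u'v/c²) successively, working outward toward the distant star.
Start: velocity of the relativistic jet relative to the distant star = 0.7600c.
Compose with the plasma knot (u' = 0.845 in the relativistic jet frame): u_1 = (0.845 + 0.760) / (1 + 0.845·0.760) = 1.6050/1.6422 = 0.9773.
Compose with the emission blob (u' = 0.756 in the plasma knot frame): u_2 = (0.756 + 0.977) / (1 + 0.756·0.977) = 1.7333/1.7389 = 0.9968.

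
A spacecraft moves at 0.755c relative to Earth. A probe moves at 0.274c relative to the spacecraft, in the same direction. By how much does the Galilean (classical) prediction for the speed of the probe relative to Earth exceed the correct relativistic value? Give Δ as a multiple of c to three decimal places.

Galilean: u_cl = 0.274 + 0.755 = 1.0290.
Relativistic: u_rel = (0.274 + 0.755) / (1 + 0.274·0.755) = 1.0290/1.2069 = 0.8526.
Δ = 1.0290 − 0.8526 = 0.1764.
(The classical prediction exceeds c; the relativistic result does not.)

Δ = 0.176c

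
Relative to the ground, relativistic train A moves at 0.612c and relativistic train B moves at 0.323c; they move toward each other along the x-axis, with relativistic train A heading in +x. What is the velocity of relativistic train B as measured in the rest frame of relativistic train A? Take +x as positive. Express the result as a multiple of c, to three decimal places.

-0.781c

β_A = 0.612, β_B = -0.323.
Transform to A's frame with the inverse velocity-addition law: u' = (u − v)/(1 − uv/c²), taking u = β_B and v = β_A.
u' = (-0.323 − 0.612) / (1 − (0.612)(-0.323)) = -0.9350/1.1977 = -0.7807.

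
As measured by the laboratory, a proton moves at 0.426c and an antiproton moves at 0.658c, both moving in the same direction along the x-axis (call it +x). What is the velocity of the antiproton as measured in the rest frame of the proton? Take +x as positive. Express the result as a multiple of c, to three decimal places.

β_A = 0.426, β_B = 0.658.
Transform to A's frame with the inverse velocity-addition law: u' = (u − v)/(1 − uv/c²), taking u = β_B and v = β_A.
u' = (0.658 − 0.426) / (1 − (0.426)(0.658)) = 0.2320/0.7197 = 0.3224.

+0.322c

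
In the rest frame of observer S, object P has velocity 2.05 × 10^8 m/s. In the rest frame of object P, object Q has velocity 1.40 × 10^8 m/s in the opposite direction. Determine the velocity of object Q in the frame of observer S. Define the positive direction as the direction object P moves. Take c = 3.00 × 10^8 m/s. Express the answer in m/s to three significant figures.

+9.54 × 10^7 m/s

In units of c (dividing by 3.00 × 10^8 m/s): v = 0.683, u' = -0.467.
u = (u' + v)/(1 + u'v/c²):
u = (-0.467 + 0.683) / (1 + (-0.467)·0.683) = 0.2167/0.6811 = 0.3181
Converting back: u = 0.3181 × 3.00 × 10^8 m/s.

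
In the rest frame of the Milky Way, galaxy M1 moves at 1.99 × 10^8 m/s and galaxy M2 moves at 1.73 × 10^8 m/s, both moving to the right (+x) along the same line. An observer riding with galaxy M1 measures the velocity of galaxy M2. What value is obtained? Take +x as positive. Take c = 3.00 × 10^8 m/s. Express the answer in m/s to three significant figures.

-4.21 × 10^7 m/s

β_A = 0.663, β_B = 0.577 (dividing each by c = 3.00 × 10^8 m/s).
Transform to A's frame with the inverse velocity-addition law: u' = (u − v)/(1 − uv/c²), taking u = β_B and v = β_A.
u' = (0.577 − 0.663) / (1 − (0.663)(0.577)) = -0.0867/0.6175 = -0.1404.
u' = -0.1404 × 3.00 × 10^8 m/s.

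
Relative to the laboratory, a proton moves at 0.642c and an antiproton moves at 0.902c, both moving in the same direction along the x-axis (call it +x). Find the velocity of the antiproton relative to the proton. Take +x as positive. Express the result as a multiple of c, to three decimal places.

β_A = 0.642, β_B = 0.902.
Transform to A's frame with the inverse velocity-addition law: u' = (u − v)/(1 − uv/c²), taking u = β_B and v = β_A.
u' = (0.902 − 0.642) / (1 − (0.642)(0.902)) = 0.2600/0.4209 = 0.6177.

+0.618c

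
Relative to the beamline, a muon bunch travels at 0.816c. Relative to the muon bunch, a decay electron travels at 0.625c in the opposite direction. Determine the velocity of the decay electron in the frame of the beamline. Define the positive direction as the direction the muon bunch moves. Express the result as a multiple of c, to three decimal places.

+0.390c

With v = 0.816 and u' = -0.625 (in units of c),
u = (u' + v)/(1 + u'v/c²):
u = (-0.625 + 0.816) / (1 + (-0.625)·0.816) = 0.1910/0.4900 = 0.3898
(Galilean addition would give +0.191c.)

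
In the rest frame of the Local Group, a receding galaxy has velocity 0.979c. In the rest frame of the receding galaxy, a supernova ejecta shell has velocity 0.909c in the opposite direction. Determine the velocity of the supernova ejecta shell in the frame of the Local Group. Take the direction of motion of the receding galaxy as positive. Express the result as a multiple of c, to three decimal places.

+0.636c

With v = 0.979 and u' = -0.909 (in units of c),
u = (u' + v)/(1 + u'v/c²):
u = (-0.909 + 0.979) / (1 + (-0.909)·0.979) = 0.0700/0.1101 = 0.6358
(Galilean addition would give +0.070c.)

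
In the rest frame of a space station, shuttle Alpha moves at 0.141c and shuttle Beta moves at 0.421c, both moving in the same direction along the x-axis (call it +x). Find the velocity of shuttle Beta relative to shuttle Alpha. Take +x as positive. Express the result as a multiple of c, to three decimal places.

β_A = 0.141, β_B = 0.421.
Transform to A's frame with the inverse velocity-addition law: u' = (u − v)/(1 − uv/c²), taking u = β_B and v = β_A.
u' = (0.421 − 0.141) / (1 − (0.141)(0.421)) = 0.2800/0.9406 = 0.2977.

+0.298c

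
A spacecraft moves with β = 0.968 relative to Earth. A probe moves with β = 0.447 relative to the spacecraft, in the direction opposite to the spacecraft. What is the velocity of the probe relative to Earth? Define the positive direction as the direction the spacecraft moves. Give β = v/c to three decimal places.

With v = 0.968 and u' = -0.447 (in units of c),
u = (u' + v)/(1 + u'v/c²):
u = (-0.447 + 0.968) / (1 + (-0.447)·0.968) = 0.5210/0.5673 = 0.9184

β = +0.918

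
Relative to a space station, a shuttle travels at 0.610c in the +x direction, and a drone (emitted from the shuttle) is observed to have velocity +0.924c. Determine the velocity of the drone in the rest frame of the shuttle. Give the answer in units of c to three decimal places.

Invert the composition law: u' = (u − v)/(1 − uv/c²).
u' = (0.924 − 0.610) / (1 − (0.924)(0.610)) = 0.3140/0.4364 = 0.7196.

+0.720c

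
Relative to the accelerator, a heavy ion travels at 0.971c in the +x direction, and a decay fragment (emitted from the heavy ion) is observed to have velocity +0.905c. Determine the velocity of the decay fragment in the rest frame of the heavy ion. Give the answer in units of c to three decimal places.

Invert the composition law: u' = (u − v)/(1 − uv/c²).
u' = (0.905 − 0.971) / (1 − (0.905)(0.971)) = -0.0660/0.1212 = -0.5444.

-0.544c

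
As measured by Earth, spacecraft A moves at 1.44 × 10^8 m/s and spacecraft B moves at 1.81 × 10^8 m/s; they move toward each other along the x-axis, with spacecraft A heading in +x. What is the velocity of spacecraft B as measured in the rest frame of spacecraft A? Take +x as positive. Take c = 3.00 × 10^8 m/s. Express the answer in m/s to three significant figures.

-2.52 × 10^8 m/s

β_A = 0.480, β_B = -0.603 (dividing each by c = 3.00 × 10^8 m/s).
Transform to A's frame with the inverse velocity-addition law: u' = (u − v)/(1 − uv/c²), taking u = β_B and v = β_A.
u' = (-0.603 − 0.480) / (1 − (0.480)(-0.603)) = -1.0833/1.2896 = -0.8401.
u' = -0.8401 × 3.00 × 10^8 m/s.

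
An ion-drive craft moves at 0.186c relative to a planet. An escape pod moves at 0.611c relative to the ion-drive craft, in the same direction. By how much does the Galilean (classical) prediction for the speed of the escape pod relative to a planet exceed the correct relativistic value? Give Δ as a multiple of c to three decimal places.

Δ = 0.081c

Galilean: u_cl = 0.611 + 0.186 = 0.7970.
Relativistic: u_rel = (0.611 + 0.186) / (1 + 0.611·0.186) = 0.7970/1.1136 = 0.7157.
Δ = 0.7970 − 0.7157 = 0.0813.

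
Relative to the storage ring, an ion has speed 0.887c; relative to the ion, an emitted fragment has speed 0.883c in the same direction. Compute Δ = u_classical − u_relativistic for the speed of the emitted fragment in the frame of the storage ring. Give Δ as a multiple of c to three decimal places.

Galilean: u_cl = 0.883 + 0.887 = 1.7700.
Relativistic: u_rel = (0.883 + 0.887) / (1 + 0.883·0.887) = 1.7700/1.7832 = 0.9926.
Δ = 1.7700 − 0.9926 = 0.7774.
(The classical prediction exceeds c; the relativistic result does not.)

Δ = 0.777c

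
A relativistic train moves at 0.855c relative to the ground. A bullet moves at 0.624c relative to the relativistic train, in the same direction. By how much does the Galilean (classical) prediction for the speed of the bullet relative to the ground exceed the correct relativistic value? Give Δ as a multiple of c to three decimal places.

Galilean: u_cl = 0.624 + 0.855 = 1.4790.
Relativistic: u_rel = (0.624 + 0.855) / (1 + 0.624·0.855) = 1.4790/1.5335 = 0.9644.
Δ = 1.4790 − 0.9644 = 0.5146.
(The classical prediction exceeds c; the relativistic result does not.)

Δ = 0.515c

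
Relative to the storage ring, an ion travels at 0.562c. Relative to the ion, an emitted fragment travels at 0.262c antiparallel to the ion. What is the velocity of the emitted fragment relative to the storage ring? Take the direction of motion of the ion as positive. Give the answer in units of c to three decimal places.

+0.352c

With v = 0.562 and u' = -0.262 (in units of c),
u = (u' + v)/(1 + u'v/c²):
u = (-0.262 + 0.562) / (1 + (-0.262)·0.562) = 0.3000/0.8528 = 0.3518
(Galilean addition would give +0.300c.)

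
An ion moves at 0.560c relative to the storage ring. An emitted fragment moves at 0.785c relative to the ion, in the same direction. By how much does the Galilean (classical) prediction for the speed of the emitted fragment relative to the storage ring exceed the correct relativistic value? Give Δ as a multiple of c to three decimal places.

Δ = 0.411c

Galilean: u_cl = 0.785 + 0.560 = 1.3450.
Relativistic: u_rel = (0.785 + 0.560) / (1 + 0.785·0.560) = 1.3450/1.4396 = 0.9343.
Δ = 1.3450 − 0.9343 = 0.4107.
(The classical prediction exceeds c; the relativistic result does not.)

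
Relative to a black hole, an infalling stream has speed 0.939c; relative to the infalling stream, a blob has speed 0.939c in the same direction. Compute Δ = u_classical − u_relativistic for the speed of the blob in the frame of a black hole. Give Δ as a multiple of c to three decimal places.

Galilean: u_cl = 0.939 + 0.939 = 1.8780.
Relativistic: u_rel = (0.939 + 0.939) / (1 + 0.939·0.939) = 1.8780/1.8817 = 0.9980.
Δ = 1.8780 − 0.9980 = 0.8800.
(The classical prediction exceeds c; the relativistic result does not.)

Δ = 0.880c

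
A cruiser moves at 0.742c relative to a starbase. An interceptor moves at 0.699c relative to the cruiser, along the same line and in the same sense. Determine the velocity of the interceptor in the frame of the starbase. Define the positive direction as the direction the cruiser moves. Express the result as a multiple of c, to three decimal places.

With v = 0.742 and u' = 0.699 (in units of c),
u = (u' + v)/(1 + u'v/c²):
u = (0.699 + 0.742) / (1 + 0.699·0.742) = 1.4410/1.5187 = 0.9489

0.949c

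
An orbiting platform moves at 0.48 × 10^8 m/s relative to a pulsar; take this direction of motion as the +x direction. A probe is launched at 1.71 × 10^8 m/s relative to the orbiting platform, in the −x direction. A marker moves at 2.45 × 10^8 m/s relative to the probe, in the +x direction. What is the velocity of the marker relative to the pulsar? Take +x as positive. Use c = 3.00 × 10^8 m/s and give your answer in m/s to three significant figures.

+1.74 × 10^8 m/s

Apply u = (u' + v)/(1 + u'v/c²) successively, working outward toward the pulsar.
(Dividing each given speed by c = 3.00 × 10^8 m/s to work in units of c.)
Start: velocity of the orbiting platform relative to the pulsar = 0.1600c.
Compose with the probe (u' = -0.570 in the orbiting platform frame): u_1 = (-0.570 + 0.160) / (1 + (-0.570)·0.160) = -0.4100/0.9088 = -0.4511.
Compose with the marker (u' = 0.817 in the probe frame): u_2 = (0.817 + (-0.451)) / (1 + 0.817·(-0.451)) = 0.3655/0.6316 = 0.5788.
So u = 0.5788 × 3.00 × 10^8 m/s.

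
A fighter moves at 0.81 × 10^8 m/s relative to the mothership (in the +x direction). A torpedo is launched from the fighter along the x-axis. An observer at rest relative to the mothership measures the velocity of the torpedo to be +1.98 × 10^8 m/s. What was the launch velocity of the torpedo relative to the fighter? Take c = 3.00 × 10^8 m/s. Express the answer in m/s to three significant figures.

v = 0.270c, u = 0.660c.
Invert the composition law: u' = (u − v)/(1 − uv/c²).
u' = (0.660 − 0.270) / (1 − (0.660)(0.270)) = 0.3900/0.8218 = 0.4746.
u' = 0.4746 × 3.00 × 10^8 m/s.

+1.42 × 10^8 m/s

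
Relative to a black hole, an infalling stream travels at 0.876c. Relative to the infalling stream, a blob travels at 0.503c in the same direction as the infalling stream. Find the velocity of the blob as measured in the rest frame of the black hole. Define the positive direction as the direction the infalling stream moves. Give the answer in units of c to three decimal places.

With v = 0.876 and u' = 0.503 (in units of c),
u = (u' + v)/(1 + u'v/c²):
u = (0.503 + 0.876) / (1 + 0.503·0.876) = 1.3790/1.4406 = 0.9572

0.957c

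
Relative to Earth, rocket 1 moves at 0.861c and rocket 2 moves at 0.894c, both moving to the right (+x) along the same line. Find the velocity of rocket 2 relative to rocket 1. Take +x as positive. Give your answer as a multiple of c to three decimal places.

+0.143c

β_A = 0.861, β_B = 0.894.
Transform to A's frame with the inverse velocity-addition law: u' = (u − v)/(1 − uv/c²), taking u = β_B and v = β_A.
u' = (0.894 − 0.861) / (1 − (0.861)(0.894)) = 0.0330/0.2303 = 0.1433.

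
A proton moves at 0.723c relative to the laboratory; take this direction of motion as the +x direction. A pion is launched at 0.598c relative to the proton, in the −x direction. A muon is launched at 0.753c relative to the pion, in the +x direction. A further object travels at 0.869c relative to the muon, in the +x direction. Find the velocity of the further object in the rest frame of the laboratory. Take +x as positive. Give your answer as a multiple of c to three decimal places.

+0.987c

Apply u = (u' + v)/(1 + u'v/c²) successively, working outward toward the laboratory.
Start: velocity of the proton relative to the laboratory = 0.7230c.
Compose with the pion (u' = -0.598 in the proton frame): u_1 = (-0.598 + 0.723) / (1 + (-0.598)·0.723) = 0.1250/0.5676 = 0.2202.
Compose with the muon (u' = 0.753 in the pion frame): u_2 = (0.753 + 0.220) / (1 + 0.753·0.220) = 0.9732/1.1658 = 0.8348.
Compose with the further object (u' = 0.869 in the muon frame): u_3 = (0.869 + 0.835) / (1 + 0.869·0.835) = 1.7038/1.7254 = 0.9875.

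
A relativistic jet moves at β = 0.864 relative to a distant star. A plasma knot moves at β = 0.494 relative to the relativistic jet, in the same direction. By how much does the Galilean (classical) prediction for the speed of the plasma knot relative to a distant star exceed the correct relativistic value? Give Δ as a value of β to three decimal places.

Δ = 0.406

Galilean: u_cl = 0.494 + 0.864 = 1.3580.
Relativistic: u_rel = (0.494 + 0.864) / (1 + 0.494·0.864) = 1.3580/1.4268 = 0.9518.
Δ = 1.3580 − 0.9518 = 0.4062.
(The classical prediction exceeds c; the relativistic result does not.)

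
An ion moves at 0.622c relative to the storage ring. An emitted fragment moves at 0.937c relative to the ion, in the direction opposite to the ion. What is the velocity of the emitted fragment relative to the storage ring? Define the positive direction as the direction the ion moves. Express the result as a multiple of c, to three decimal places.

With v = 0.622 and u' = -0.937 (in units of c),
u = (u' + v)/(1 + u'v/c²):
u = (-0.937 + 0.622) / (1 + (-0.937)·0.622) = -0.3150/0.4172 = -0.7551

-0.755c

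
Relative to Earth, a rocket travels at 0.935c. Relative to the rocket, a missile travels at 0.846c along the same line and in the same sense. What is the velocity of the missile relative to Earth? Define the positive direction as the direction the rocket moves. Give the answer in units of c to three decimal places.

0.994c

With v = 0.935 and u' = 0.846 (in units of c),
u = (u' + v)/(1 + u'v/c²):
u = (0.846 + 0.935) / (1 + 0.846·0.935) = 1.7810/1.7910 = 0.9944
(Galilean addition would give +1.781c, exceeding c.)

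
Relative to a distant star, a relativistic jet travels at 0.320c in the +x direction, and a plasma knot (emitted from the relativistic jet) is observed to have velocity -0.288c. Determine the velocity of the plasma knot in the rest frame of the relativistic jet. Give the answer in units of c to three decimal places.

Invert the composition law: u' = (u − v)/(1 − uv/c²).
u' = (-0.288 − 0.320) / (1 − (-0.288)(0.320)) = -0.6080/1.0922 = -0.5567.

-0.557c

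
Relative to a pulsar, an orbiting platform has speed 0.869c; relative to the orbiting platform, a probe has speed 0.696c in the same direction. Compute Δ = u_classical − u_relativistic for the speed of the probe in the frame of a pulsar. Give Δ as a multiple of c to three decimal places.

Galilean: u_cl = 0.696 + 0.869 = 1.5650.
Relativistic: u_rel = (0.696 + 0.869) / (1 + 0.696·0.869) = 1.5650/1.6048 = 0.9752.
Δ = 1.5650 − 0.9752 = 0.5898.
(The classical prediction exceeds c; the relativistic result does not.)

Δ = 0.590c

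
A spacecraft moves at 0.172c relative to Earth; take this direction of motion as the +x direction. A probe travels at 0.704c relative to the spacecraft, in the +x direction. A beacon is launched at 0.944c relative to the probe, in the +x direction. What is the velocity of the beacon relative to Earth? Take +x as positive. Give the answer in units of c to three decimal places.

0.993c

Apply u = (u' + v)/(1 + u'v/c²) successively, working outward toward Earth.
Start: velocity of the spacecraft relative to Earth = 0.1720c.
Compose with the probe (u' = 0.704 in the spacecraft frame): u_1 = (0.704 + 0.172) / (1 + 0.704·0.172) = 0.8760/1.1211 = 0.7814.
Compose with the beacon (u' = 0.944 in the probe frame): u_2 = (0.944 + 0.781) / (1 + 0.944·0.781) = 1.7254/1.7376 = 0.9930.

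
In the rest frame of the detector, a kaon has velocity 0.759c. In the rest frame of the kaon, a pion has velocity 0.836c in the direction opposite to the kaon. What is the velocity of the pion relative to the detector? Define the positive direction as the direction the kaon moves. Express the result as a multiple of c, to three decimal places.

-0.211c

With v = 0.759 and u' = -0.836 (in units of c),
u = (u' + v)/(1 + u'v/c²):
u = (-0.836 + 0.759) / (1 + (-0.836)·0.759) = -0.0770/0.3655 = -0.2107
(Galilean addition would give -0.077c.)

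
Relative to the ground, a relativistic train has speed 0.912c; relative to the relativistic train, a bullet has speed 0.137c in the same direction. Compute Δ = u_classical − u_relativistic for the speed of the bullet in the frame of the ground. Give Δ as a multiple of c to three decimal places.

Galilean: u_cl = 0.137 + 0.912 = 1.0490.
Relativistic: u_rel = (0.137 + 0.912) / (1 + 0.137·0.912) = 1.0490/1.1249 = 0.9325.
Δ = 1.0490 − 0.9325 = 0.1165.
(The classical prediction exceeds c; the relativistic result does not.)

Δ = 0.117c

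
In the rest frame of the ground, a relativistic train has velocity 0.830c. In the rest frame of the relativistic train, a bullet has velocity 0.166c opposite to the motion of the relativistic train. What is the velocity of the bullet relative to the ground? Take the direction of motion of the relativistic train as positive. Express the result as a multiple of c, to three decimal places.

+0.770c

With v = 0.830 and u' = -0.166 (in units of c),
u = (u' + v)/(1 + u'v/c²):
u = (-0.166 + 0.830) / (1 + (-0.166)·0.830) = 0.6640/0.8622 = 0.7701
(Galilean addition would give +0.664c.)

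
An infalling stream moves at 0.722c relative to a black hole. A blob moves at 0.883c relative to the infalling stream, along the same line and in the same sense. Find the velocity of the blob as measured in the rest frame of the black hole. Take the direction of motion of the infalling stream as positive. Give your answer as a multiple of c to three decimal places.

0.980c

With v = 0.722 and u' = 0.883 (in units of c),
u = (u' + v)/(1 + u'v/c²):
u = (0.883 + 0.722) / (1 + 0.883·0.722) = 1.6050/1.6375 = 0.9801
(Galilean addition would give +1.605c, exceeding c.)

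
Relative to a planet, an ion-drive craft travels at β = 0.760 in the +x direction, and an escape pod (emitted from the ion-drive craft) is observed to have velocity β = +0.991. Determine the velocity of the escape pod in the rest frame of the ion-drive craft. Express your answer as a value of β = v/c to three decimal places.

β = +0.936

Invert the composition law: u' = (u − v)/(1 − uv/c²).
u' = (0.991 − 0.760) / (1 − (0.991)(0.760)) = 0.2310/0.2468 = 0.9358.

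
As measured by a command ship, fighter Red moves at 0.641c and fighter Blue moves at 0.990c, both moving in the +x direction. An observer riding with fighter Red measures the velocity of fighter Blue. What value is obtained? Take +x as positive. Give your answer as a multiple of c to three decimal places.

+0.955c

β_A = 0.641, β_B = 0.990.
Transform to A's frame with the inverse velocity-addition law: u' = (u − v)/(1 − uv/c²), taking u = β_B and v = β_A.
u' = (0.990 − 0.641) / (1 − (0.641)(0.990)) = 0.3490/0.3654 = 0.9551.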